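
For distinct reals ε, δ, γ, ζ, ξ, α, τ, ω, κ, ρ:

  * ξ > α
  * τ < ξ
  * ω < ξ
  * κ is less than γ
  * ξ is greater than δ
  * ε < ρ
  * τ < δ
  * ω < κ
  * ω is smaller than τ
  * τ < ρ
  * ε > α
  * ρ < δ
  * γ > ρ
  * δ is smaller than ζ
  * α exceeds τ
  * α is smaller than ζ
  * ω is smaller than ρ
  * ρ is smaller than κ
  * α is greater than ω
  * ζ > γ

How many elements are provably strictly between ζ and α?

Chaining upward from α reaches: ε, ρ, κ, δ, ξ, γ.
Chaining downward from ζ reaches: ω, τ, ε, ρ, κ, δ, γ.
Strictly between α and ζ are those in both lists: ε, ρ, κ, δ, γ — 5 elements.

5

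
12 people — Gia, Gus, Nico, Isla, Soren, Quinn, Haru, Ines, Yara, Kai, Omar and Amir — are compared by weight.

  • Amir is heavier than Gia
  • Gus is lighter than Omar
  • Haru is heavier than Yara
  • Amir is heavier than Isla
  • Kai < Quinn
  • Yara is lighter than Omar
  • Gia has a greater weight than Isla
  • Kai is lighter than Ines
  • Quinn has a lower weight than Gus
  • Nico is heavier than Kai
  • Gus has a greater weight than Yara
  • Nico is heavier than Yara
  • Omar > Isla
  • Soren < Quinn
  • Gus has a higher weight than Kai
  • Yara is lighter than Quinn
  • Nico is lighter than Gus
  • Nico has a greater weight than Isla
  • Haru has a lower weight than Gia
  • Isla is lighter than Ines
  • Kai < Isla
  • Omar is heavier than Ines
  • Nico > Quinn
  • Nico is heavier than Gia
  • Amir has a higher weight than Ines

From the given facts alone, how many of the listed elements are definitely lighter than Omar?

The elements the relations force below Omar are Kai, Soren, Isla, Ines, Yara, Quinn, Haru, Gia, Nico, Gus — no chain reaches any other.
That is 10.

10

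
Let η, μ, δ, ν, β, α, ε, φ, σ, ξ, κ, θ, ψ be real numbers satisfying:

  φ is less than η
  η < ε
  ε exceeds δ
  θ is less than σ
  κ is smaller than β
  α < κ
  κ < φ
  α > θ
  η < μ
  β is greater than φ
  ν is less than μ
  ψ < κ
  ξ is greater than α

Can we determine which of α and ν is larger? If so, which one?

Following every chain through ν: above ν we get μ.
α is not reached, and no chain runs the other way from α to ν.
So the given relations leave the order of ν and α undetermined.

undetermined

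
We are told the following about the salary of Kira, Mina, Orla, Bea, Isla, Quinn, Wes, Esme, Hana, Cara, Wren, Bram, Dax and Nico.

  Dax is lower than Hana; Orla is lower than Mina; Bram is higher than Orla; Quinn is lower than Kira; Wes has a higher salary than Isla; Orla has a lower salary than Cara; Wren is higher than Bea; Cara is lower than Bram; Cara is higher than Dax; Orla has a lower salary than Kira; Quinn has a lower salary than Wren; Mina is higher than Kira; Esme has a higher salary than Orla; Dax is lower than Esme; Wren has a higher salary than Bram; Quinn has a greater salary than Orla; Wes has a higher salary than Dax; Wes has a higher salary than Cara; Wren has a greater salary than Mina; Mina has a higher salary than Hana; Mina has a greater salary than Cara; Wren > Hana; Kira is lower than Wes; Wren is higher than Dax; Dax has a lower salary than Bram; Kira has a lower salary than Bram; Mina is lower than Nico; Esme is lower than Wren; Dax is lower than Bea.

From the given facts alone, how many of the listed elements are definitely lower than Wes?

6

The elements the relations force below Wes are Orla, Quinn, Dax, Kira, Isla, Cara — no chain reaches any other.
That is 6.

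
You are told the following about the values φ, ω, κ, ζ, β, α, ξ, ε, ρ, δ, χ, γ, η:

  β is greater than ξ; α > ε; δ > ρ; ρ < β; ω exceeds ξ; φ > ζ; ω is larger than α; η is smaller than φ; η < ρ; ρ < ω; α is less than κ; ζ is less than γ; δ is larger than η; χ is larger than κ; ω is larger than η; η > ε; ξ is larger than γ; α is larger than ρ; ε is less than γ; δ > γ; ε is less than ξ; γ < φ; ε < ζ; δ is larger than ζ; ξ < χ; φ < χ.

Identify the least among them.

Chaining upward from ε: directly above it, η, ζ, γ, ξ, α; then ρ, φ, κ, δ, ω, χ, β.
That covers every other element, and nothing is given below ε, so ε is the least.

ε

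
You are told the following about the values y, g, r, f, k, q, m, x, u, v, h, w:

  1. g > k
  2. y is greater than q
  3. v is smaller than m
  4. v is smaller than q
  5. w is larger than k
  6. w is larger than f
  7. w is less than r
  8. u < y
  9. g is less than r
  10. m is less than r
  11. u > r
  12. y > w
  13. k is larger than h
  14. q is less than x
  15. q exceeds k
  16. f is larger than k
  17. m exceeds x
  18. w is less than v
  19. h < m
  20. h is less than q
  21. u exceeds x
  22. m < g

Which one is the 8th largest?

Chaining the given pairs: h < k < f < w < v < q < x < m < g < r < u < y.
The 8th largest is v.

v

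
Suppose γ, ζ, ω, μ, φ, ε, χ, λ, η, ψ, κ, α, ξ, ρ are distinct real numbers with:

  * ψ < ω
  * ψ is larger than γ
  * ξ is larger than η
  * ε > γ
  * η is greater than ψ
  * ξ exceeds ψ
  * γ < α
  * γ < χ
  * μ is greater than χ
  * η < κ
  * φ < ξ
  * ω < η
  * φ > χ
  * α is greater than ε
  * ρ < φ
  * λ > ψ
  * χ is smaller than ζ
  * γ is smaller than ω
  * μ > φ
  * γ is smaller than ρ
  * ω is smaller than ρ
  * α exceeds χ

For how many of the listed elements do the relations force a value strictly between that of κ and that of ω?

1

The relations place ω below κ. An element lies strictly between them when it is forced above ω and also forced below κ.
Above ω: {η, ρ, φ, μ, ξ}. Below κ: {γ, ψ, η}.
Intersection: {η} — 1.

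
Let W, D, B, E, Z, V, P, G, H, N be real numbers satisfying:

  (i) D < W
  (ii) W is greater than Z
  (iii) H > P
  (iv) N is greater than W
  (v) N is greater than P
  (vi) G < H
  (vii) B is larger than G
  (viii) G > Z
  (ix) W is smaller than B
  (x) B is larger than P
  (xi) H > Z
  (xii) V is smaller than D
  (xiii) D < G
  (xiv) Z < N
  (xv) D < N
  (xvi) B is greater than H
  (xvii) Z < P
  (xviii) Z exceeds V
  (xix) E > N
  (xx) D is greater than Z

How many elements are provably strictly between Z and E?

4

Chaining upward from Z reaches: D, G, P, H, W, N, B.
Chaining downward from E reaches: V, D, P, W, N.
Strictly between Z and E are those in both lists: D, P, W, N — 4 elements.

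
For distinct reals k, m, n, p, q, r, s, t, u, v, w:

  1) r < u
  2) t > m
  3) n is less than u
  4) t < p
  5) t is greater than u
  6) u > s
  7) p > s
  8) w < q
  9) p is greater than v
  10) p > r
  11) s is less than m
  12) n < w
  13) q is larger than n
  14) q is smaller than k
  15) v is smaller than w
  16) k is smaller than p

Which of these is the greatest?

r is not greatest since r < p; s is not greatest since s < u; n is not greatest since n < w; v is not greatest since v < w; w is not greatest since w < q; u is not greatest since u < t; q is not greatest since q < k; m is not greatest since m < t; k is not greatest since k < p; t is not greatest since t < p.
Only p has nothing above it, so p is the greatest.

p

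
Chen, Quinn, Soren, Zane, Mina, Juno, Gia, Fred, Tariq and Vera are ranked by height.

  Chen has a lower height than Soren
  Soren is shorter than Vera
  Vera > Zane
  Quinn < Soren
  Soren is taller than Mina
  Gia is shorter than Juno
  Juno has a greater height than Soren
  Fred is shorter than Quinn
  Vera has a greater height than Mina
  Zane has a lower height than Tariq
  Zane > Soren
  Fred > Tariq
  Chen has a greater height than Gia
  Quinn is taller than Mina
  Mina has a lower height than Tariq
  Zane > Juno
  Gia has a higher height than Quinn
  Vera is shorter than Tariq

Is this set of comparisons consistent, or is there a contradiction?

inconsistent

We have Fred < Quinn stated directly, yet also Quinn < Gia < Chen < Soren < Juno < Zane < Vera < Tariq < Fred by chaining the others — so Quinn < Fred. Contradiction.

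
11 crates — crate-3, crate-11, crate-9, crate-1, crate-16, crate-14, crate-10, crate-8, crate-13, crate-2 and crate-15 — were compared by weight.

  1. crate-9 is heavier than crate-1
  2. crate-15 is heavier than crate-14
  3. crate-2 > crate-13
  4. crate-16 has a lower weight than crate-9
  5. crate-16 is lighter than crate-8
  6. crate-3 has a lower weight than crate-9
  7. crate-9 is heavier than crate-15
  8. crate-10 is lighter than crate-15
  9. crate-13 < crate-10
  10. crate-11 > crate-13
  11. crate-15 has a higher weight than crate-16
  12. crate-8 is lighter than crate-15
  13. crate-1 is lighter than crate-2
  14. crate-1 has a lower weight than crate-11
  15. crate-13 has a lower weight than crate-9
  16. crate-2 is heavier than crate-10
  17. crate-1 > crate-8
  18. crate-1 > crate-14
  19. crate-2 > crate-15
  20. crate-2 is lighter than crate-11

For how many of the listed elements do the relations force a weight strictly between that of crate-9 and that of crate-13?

2

Chaining upward from crate-13 reaches: crate-10, crate-15, crate-2, crate-11.
Chaining downward from crate-9 reaches: crate-3, crate-16, crate-14, crate-10, crate-8, crate-1, crate-15.
Strictly between crate-13 and crate-9 are those in both lists: crate-10, crate-15 — 2 elements.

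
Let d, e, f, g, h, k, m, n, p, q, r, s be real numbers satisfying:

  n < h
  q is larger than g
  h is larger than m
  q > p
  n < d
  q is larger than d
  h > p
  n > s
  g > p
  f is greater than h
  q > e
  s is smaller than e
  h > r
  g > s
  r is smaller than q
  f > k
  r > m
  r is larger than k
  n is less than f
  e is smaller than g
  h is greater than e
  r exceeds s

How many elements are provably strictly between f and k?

Chaining upward from k reaches: r, h, q.
Chaining downward from f reaches: s, n, p, m, e, r, h.
Strictly between k and f are those in both lists: r, h — 2 elements.

2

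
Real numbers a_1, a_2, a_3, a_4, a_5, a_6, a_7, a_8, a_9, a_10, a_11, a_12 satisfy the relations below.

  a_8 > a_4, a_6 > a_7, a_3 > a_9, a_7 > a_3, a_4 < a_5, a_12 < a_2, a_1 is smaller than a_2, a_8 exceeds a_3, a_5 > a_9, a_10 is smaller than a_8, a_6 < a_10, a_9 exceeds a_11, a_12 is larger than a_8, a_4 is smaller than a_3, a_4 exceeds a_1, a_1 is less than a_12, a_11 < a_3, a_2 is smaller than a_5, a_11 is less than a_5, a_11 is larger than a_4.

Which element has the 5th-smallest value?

a_3

Chaining the given pairs: a_1 < a_4 < a_11 < a_9 < a_3 < a_7 < a_6 < a_10 < a_8 < a_12 < a_2 < a_5.
Counting 5 from the smallest end gives a_3.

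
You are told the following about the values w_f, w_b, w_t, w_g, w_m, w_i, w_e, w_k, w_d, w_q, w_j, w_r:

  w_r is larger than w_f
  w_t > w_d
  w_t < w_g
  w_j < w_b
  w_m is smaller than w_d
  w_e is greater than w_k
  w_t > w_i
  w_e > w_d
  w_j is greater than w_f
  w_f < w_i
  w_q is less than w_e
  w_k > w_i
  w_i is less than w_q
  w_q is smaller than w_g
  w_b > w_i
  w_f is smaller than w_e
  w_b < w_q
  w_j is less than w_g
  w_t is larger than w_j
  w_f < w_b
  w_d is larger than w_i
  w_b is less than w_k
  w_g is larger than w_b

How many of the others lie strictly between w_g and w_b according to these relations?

1

Chaining upward from w_b reaches: w_k, w_q, w_e.
Chaining downward from w_g reaches: w_f, w_j, w_i, w_m, w_d, w_t, w_q.
Strictly between w_b and w_g are those in both lists: w_q — 1 element.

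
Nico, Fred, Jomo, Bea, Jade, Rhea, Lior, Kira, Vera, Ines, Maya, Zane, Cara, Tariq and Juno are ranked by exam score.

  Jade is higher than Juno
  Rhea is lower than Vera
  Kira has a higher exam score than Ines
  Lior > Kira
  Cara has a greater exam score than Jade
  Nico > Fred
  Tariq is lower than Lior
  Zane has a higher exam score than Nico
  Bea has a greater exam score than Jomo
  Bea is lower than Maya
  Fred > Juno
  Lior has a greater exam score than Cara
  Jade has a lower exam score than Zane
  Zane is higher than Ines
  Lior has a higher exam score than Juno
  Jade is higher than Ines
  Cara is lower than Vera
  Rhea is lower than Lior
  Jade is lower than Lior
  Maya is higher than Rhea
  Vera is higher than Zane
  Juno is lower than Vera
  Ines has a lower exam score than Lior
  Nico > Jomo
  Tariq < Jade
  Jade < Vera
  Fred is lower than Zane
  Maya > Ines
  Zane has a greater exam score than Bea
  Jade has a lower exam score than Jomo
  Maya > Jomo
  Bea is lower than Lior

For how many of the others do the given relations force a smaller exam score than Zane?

8

From Zane the given relations immediately reach Ines, Fred, Jade, Nico, Bea.
From those, Juno, Tariq, Jomo — 8 in total.
Nothing else is reachable below Zane; 8 in all.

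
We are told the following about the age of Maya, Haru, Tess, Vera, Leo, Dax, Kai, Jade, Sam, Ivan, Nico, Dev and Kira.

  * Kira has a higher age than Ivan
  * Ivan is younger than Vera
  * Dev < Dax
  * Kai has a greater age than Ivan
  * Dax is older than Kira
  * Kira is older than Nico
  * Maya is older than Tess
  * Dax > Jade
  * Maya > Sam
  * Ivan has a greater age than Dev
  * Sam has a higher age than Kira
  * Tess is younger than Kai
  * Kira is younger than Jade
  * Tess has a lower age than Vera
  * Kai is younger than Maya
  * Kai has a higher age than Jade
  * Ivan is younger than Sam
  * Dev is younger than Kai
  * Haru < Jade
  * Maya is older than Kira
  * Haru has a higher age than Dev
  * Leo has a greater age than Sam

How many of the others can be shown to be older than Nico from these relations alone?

The elements the relations force above Nico are Kira, Jade, Dax, Kai, Sam, Leo, Maya — no chain reaches any other.
That is 7.

7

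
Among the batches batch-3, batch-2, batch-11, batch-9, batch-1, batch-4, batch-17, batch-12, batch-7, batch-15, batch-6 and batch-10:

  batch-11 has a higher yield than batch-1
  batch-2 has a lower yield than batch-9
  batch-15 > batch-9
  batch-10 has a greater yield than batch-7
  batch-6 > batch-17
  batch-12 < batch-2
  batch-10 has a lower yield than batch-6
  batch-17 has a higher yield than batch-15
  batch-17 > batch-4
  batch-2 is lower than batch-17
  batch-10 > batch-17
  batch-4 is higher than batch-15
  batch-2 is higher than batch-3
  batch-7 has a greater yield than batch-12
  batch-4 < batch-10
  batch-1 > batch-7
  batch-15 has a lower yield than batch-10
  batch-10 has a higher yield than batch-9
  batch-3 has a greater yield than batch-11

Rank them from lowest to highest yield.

batch-12 < batch-7 < batch-1 < batch-11 < batch-3 < batch-2 < batch-9 < batch-15 < batch-4 < batch-17 < batch-10 < batch-6

Nothing is placed below batch-12, so it is least; from there batch-12 < batch-7; batch-7 < batch-1; batch-1 < batch-11; batch-11 < batch-3; batch-3 < batch-2; batch-2 < batch-9; batch-9 < batch-15; batch-15 < batch-4; batch-4 < batch-17; batch-17 < batch-10; batch-10 < batch-6, each given directly.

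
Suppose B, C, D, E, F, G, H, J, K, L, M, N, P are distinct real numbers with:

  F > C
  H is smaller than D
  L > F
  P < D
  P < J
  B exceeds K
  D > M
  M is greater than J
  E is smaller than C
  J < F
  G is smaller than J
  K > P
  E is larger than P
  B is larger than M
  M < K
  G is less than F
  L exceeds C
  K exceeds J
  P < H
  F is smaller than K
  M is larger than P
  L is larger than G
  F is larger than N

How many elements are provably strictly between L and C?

1

Chaining upward from C reaches: F, K, B.
Chaining downward from L reaches: P, E, G, N, J, F.
Strictly between C and L are those in both lists: F — 1 element.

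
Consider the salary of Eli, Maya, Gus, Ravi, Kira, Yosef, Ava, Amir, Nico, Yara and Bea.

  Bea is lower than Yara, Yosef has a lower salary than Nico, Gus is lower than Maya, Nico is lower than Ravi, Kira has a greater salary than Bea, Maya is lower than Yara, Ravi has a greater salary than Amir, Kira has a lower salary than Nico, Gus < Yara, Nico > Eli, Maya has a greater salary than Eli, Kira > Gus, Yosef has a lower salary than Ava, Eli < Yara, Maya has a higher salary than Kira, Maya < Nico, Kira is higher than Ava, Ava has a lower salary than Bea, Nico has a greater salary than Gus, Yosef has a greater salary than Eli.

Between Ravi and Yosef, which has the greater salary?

Ravi

Yosef < Ava and Ava < Bea give Yosef < Bea.
With Bea < Kira: Yosef < Ava < Bea < Kira.
Then Kira < Maya extends the chain to Maya.
Then Maya < Nico extends the chain to Nico.
Then Nico < Ravi extends the chain to Ravi.
So Yosef < Ravi; Ravi is the higher of the two.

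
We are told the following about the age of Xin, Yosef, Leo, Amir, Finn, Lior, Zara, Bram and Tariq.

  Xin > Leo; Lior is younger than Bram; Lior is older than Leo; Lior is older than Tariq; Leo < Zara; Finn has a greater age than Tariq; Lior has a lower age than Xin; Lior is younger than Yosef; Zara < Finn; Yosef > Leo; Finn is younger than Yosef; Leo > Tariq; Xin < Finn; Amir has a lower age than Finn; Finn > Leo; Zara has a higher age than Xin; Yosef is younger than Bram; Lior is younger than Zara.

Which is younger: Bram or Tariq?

Tariq

Tariq < Leo and Leo < Lior give Tariq < Lior.
With Lior < Xin: Tariq < Leo < Lior < Xin.
With Xin < Zara: Tariq < Leo < Lior < Xin < Zara.
With Zara < Finn: Tariq < Leo < Lior < Xin < Zara < Finn.
Then Finn < Yosef extends the chain to Yosef.
Then Yosef < Bram extends the chain to Bram.
So Tariq < Bram; Tariq is the younger of the two.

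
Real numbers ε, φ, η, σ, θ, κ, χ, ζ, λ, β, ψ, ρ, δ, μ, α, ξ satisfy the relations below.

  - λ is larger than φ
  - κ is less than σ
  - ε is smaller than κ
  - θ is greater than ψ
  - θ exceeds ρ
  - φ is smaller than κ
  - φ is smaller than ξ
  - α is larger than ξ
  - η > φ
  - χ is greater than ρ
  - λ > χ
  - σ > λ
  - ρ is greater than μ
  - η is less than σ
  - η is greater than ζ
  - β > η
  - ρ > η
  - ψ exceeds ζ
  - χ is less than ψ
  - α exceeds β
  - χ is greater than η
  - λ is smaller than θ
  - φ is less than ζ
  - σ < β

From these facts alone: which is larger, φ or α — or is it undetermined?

φ < ζ and ζ < η give φ < η.
With η < ρ: φ < ζ < η < ρ.
Then ρ < χ extends the chain to χ.
Then χ < λ extends the chain to λ.
Then λ < σ extends the chain to σ.
Then σ < β extends the chain to β.
Then β < α extends the chain to α.
So α is larger.

α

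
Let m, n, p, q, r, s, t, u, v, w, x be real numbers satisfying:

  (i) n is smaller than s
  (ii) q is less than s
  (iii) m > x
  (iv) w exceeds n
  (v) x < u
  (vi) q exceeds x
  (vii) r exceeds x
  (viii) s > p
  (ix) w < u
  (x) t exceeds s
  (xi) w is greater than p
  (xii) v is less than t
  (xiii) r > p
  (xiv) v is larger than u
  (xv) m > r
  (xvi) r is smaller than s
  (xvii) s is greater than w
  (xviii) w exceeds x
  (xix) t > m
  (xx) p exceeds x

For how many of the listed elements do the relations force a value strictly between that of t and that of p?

6

The relations place p below t. An element lies strictly between them when it is forced above p and also forced below t.
Above p: {w, r, s, m, u, v}. Below t: {x, q, n, w, r, s, m, u, v}.
Intersection: {w, r, s, m, u, v} — 6.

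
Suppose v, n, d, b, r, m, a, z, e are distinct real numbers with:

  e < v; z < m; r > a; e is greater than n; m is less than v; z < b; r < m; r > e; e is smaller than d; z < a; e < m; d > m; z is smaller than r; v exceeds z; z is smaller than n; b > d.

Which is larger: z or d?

d

z < n and n < e give z < e.
Then e < r extends the chain to r.
With r < m: z < n < e < r < m.
With m < d: z < n < e < r < m < d.
So z < d; d is the larger of the two.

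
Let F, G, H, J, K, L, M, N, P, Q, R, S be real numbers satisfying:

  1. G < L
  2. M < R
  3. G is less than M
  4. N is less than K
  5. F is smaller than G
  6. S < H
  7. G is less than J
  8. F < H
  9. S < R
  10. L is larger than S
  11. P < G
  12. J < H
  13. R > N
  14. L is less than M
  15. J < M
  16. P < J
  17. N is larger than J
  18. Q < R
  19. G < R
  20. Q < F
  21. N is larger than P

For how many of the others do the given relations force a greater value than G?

7

The elements the relations force above G are J, L, H, N, M, R, K — no chain reaches any other.
That is 7.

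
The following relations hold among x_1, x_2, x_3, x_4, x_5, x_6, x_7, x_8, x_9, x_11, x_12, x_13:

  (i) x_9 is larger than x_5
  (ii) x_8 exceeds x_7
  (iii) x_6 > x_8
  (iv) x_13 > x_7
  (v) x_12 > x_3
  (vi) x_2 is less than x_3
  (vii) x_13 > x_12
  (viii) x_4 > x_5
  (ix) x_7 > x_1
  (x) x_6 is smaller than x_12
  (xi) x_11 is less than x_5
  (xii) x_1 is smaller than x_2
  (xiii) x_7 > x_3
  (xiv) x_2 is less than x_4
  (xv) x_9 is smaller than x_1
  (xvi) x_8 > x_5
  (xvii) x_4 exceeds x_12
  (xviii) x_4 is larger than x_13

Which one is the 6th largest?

The consecutive relations fix a unique order: x_11 < x_5 < x_9 < x_1 < x_2 < x_3 < x_7 < x_8 < x_6 < x_12 < x_13 < x_4.
Counting 6 from the largest end gives x_7.

x_7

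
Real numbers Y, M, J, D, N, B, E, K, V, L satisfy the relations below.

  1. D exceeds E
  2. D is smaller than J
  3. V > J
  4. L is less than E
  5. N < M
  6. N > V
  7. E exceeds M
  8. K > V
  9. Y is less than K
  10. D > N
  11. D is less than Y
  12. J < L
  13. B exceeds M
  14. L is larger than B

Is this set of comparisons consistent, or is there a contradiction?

inconsistent

We have D < J stated directly, yet also J < V < N < M < B < L < E < D by chaining the others — so J < D. Contradiction.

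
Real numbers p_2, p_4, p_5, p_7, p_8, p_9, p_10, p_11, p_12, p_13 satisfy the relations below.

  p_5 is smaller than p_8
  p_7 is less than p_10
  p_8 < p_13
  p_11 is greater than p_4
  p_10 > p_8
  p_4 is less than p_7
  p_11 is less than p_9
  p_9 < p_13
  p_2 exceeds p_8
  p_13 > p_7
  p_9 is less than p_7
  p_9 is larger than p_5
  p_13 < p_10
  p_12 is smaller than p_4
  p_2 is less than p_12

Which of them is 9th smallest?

Chaining the given pairs: p_5 < p_8 < p_2 < p_12 < p_4 < p_11 < p_9 < p_7 < p_13 < p_10.
Counting 9 from the smallest end gives p_13.

p_13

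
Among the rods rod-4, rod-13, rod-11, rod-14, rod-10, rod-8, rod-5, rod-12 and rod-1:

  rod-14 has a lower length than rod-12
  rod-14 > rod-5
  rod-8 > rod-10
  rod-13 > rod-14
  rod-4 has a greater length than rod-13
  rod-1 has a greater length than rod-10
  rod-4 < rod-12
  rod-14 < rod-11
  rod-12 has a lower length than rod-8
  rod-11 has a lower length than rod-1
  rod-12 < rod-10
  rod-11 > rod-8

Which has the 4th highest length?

Piecing the relations together gives one ordering: rod-5 < rod-14 < rod-13 < rod-4 < rod-12 < rod-10 < rod-8 < rod-11 < rod-1.
The 4th largest is rod-10.

rod-10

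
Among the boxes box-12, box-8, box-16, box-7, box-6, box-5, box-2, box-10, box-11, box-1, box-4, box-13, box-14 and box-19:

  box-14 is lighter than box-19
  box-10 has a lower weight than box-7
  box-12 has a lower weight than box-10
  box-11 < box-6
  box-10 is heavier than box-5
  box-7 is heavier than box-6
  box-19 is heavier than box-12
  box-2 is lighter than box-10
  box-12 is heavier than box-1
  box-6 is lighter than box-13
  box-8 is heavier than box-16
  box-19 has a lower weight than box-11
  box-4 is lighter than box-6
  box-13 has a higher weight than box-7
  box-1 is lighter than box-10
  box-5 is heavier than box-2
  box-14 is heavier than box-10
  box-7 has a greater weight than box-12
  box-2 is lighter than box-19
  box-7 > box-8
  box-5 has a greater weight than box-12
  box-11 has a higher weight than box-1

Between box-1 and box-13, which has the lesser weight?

box-1

The relevant relations are box-1 < box-12; box-12 < box-5; box-5 < box-10; box-10 < box-14; box-14 < box-19; box-19 < box-11; box-11 < box-6; box-6 < box-7; box-7 < box-13.
Chaining these gives box-1 < box-12 < box-5 < box-10 < box-14 < box-19 < box-11 < box-6 < box-7 < box-13.
So box-1 < box-13; box-1 is the lighter of the two.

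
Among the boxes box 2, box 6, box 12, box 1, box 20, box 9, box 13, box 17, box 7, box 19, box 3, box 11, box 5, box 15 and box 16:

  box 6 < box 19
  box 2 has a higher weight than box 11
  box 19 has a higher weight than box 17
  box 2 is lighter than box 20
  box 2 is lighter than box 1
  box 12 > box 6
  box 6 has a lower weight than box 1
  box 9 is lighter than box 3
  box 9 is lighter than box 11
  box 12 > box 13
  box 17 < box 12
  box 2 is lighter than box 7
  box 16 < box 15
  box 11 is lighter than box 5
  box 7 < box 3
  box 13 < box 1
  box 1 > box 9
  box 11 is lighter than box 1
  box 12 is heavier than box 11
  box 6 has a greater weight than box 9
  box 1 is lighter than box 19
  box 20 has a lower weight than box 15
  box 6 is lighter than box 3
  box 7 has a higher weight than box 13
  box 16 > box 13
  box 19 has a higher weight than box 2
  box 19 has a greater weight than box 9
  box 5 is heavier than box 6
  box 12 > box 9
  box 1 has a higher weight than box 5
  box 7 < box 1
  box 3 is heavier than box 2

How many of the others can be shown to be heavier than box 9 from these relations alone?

From box 9 the given relations immediately reach box 6, box 11, box 12, box 3, box 1, box 19.
From those, box 2, box 5 — 8 in total.
From those, box 7, box 20 — 10 in total.
From those, box 15 — 11 in total.
Nothing else is reachable above box 9; 11 in all.

11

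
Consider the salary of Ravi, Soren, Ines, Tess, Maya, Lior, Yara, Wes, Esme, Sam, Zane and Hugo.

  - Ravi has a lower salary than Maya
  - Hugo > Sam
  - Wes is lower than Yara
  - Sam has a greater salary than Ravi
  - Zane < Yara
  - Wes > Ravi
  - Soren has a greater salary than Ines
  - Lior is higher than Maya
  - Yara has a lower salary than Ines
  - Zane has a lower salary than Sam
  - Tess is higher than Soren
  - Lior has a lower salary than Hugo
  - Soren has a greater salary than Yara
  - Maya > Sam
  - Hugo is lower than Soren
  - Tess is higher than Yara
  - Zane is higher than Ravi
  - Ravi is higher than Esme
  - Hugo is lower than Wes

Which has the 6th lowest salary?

Lior

Chaining the given pairs: Esme < Ravi < Zane < Sam < Maya < Lior < Hugo < Wes < Yara < Ines < Soren < Tess.
Counting 6 from the smallest end gives Lior.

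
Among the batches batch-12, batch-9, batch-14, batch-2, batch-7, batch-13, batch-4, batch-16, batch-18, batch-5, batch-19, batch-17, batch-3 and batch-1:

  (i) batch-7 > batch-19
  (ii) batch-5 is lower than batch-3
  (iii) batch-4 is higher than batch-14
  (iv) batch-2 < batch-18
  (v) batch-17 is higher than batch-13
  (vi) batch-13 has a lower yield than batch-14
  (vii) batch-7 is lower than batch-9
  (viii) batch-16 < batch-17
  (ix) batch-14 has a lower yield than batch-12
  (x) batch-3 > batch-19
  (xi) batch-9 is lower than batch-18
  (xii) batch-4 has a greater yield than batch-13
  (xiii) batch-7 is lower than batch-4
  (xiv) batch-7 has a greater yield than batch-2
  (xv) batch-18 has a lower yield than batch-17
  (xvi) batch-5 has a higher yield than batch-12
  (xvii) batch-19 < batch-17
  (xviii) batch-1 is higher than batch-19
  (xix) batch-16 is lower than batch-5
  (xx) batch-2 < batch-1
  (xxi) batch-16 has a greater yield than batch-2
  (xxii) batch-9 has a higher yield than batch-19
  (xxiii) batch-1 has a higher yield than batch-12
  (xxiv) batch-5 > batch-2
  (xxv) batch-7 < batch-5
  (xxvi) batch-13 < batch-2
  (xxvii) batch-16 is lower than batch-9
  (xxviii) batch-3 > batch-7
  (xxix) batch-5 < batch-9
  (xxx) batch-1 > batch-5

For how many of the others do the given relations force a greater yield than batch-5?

From batch-5 the given relations immediately reach batch-3, batch-1, batch-9.
From those, batch-18 — 4 in total.
From those, batch-17 — 5 in total.
Nothing else is reachable above batch-5; 5 in all.

5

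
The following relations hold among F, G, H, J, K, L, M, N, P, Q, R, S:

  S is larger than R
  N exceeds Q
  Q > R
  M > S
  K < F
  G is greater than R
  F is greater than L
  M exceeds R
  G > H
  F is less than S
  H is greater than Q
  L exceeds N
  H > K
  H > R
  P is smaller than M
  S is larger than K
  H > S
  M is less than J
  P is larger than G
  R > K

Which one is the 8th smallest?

H

Chaining the given pairs: K < R < Q < N < L < F < S < H < G < P < M < J.
The 8th smallest is H.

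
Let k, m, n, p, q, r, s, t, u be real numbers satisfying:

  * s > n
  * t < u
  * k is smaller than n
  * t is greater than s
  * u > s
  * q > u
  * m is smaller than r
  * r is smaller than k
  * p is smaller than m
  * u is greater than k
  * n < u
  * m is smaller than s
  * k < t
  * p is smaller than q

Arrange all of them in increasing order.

p < m < r < k < n < s < t < u < q

Each adjacent pair is fixed by a given relation: p < m; m < r; r < k; k < n; n < s; s < t; t < u; u < q. Chaining them end to end gives the full order.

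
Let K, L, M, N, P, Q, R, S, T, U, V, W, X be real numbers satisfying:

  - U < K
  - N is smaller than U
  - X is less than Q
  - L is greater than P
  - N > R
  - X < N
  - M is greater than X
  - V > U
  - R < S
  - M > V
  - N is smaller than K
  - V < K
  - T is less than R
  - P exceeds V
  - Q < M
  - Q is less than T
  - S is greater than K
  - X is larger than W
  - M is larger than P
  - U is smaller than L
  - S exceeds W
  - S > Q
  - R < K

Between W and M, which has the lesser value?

W

Chaining the given relations: W < X < Q < T < R < N < U < V < P < M.
So W < M; W is the smaller of the two.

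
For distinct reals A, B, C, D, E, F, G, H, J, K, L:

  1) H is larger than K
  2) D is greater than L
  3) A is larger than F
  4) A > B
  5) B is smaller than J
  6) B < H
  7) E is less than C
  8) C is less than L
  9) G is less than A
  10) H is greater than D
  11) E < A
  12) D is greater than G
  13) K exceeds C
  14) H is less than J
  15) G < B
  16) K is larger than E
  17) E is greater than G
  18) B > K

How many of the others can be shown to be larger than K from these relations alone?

Directly above K: B, H.
One step further: J, A (4 so far).
No other element is forced above K by the given relations, so the count is 4.

4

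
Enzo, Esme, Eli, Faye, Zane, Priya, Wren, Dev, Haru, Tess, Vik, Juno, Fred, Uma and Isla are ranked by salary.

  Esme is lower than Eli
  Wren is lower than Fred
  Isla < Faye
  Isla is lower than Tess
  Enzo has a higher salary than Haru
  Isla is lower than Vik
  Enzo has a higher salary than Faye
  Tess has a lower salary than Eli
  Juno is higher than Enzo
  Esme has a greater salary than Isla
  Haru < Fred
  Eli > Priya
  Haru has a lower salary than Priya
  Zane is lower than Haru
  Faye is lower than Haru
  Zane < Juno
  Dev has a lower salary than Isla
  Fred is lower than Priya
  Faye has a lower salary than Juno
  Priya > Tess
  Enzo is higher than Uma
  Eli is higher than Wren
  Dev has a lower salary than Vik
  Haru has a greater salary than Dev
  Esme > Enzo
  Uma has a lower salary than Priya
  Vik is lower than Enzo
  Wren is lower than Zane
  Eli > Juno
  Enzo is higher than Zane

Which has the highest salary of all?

Eli

Chaining downward from Eli: directly below it, Wren, Tess, Priya, Juno, Esme; then Zane, Uma, Isla, Faye, Haru, Enzo, Fred; then Dev, Vik.
That covers every other element, and nothing is given above Eli, so Eli is the highest salary.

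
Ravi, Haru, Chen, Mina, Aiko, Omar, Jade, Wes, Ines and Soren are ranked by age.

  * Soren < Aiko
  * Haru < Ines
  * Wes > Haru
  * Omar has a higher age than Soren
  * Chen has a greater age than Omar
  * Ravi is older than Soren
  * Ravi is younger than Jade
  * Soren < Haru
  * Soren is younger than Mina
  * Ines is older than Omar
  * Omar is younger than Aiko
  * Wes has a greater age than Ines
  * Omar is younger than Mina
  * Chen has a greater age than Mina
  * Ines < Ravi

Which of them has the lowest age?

Chaining upward from Soren: directly above it, Omar, Haru, Mina, Ravi, Aiko; then Ines, Wes, Chen, Jade.
That covers every other element, and nothing is given below Soren, so Soren is the lowest age.

Soren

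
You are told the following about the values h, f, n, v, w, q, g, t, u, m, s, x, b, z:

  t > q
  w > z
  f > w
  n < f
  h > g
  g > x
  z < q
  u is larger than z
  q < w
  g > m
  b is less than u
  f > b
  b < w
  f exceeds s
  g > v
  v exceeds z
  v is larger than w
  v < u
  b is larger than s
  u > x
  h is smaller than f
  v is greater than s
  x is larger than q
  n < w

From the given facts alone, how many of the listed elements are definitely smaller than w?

The elements the relations force below w are s, n, b, z, q — no chain reaches any other.
That is 5.

5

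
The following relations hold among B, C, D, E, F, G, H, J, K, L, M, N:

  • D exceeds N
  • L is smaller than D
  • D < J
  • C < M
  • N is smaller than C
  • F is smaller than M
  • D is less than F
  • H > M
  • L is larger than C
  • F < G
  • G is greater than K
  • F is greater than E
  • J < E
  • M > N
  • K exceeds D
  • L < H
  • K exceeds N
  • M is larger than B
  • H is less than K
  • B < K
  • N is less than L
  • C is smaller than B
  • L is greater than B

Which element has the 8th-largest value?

Piecing the relations together gives one ordering: N < C < B < L < D < J < E < F < M < H < K < G.
Counting 8 from the largest end gives D.

D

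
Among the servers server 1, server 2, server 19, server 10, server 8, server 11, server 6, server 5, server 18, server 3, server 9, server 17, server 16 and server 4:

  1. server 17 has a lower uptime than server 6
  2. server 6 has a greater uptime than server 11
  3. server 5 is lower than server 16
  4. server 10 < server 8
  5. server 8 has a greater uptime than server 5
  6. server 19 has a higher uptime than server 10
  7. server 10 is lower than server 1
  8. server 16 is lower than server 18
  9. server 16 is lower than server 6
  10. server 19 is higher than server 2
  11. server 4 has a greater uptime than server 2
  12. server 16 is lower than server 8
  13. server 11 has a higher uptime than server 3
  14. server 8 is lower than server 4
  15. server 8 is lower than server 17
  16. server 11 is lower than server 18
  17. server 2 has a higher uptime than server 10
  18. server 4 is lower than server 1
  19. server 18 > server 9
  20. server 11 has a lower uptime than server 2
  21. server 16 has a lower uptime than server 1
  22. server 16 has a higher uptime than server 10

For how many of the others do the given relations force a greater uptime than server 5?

Directly above server 5: server 16, server 8.
One step further: server 17, server 18, server 4, server 1, server 6 (7 so far).
Nothing else is reachable above server 5; 7 in all.

7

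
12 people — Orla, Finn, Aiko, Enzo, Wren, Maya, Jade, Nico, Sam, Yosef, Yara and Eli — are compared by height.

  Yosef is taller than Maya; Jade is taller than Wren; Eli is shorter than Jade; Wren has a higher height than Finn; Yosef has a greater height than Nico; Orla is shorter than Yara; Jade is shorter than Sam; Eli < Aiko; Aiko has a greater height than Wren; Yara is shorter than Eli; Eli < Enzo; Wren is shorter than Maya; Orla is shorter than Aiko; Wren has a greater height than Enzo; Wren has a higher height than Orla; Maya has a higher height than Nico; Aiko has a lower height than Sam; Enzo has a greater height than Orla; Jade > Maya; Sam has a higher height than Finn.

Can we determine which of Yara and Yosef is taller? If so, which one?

Yosef

Yara < Eli and Eli < Enzo give Yara < Enzo.
With Enzo < Wren: Yara < Eli < Enzo < Wren.
With Wren < Maya: Yara < Eli < Enzo < Wren < Maya.
Then Maya < Yosef extends the chain to Yosef.
So Yosef is taller.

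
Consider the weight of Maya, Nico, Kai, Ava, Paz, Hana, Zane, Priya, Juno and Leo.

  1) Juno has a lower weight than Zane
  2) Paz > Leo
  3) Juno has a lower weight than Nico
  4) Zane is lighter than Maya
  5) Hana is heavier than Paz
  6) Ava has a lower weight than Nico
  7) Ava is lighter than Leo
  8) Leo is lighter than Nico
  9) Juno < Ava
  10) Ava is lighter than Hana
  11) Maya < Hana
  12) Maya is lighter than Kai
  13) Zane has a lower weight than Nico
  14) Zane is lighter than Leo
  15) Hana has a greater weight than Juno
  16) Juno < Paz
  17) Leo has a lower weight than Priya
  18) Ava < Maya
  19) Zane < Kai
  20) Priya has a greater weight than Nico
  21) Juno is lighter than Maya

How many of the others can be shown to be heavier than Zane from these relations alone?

Directly above Zane: Leo, Nico, Maya, Kai.
One step further: Priya, Paz, Hana (7 so far).
Nothing else is reachable above Zane; 7 in all.

7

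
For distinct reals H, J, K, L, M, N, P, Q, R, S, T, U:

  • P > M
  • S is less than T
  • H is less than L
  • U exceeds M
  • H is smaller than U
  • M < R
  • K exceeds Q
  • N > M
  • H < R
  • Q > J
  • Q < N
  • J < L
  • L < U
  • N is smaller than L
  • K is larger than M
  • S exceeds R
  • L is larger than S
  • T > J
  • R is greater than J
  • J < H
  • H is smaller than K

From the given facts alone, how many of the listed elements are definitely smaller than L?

Directly below L: J, H, N, S.
One step further: M, Q, R (7 so far).
No other element is forced below L by the given relations, so the count is 7.

7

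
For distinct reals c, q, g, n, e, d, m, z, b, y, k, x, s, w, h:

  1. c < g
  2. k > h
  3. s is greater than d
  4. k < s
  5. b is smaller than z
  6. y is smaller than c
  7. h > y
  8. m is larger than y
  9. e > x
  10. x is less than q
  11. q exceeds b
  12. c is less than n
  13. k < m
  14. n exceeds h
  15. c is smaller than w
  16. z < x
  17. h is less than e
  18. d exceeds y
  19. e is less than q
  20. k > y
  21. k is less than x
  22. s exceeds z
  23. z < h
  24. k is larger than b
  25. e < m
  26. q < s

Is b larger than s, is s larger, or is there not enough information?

s

b < z and z < h give b < h.
With h < k: b < z < h < k.
With k < x: b < z < h < k < x.
Then x < e extends the chain to e.
Then e < q extends the chain to q.
With q < s: b < z < h < k < x < e < q < s.
So s is larger.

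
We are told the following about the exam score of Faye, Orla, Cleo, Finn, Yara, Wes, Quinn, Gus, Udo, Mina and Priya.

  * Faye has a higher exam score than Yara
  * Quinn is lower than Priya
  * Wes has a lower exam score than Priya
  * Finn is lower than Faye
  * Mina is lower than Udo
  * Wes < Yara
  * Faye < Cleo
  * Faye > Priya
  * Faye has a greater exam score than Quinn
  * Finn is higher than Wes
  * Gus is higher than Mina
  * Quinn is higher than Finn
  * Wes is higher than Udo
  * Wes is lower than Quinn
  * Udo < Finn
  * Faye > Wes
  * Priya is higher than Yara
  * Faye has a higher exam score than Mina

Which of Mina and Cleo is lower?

Mina

Mina < Udo and Udo < Wes give Mina < Wes.
With Wes < Finn: Mina < Udo < Wes < Finn.
Then Finn < Quinn extends the chain to Quinn.
Then Quinn < Priya extends the chain to Priya.
Then Priya < Faye extends the chain to Faye.
Then Faye < Cleo extends the chain to Cleo.
So Mina < Cleo; Mina is the lower of the two.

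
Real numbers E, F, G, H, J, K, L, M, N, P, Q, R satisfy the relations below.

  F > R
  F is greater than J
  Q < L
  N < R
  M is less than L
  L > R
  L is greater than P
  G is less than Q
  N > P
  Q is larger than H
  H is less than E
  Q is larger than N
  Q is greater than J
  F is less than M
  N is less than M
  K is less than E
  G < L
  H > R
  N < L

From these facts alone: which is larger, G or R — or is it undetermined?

Following every chain through R: above R we get F, H, M, Q, E, L; below R we get P, N.
G is not reached, and no chain runs the other way from G to R.
So the given relations leave the order of R and G undetermined.

undetermined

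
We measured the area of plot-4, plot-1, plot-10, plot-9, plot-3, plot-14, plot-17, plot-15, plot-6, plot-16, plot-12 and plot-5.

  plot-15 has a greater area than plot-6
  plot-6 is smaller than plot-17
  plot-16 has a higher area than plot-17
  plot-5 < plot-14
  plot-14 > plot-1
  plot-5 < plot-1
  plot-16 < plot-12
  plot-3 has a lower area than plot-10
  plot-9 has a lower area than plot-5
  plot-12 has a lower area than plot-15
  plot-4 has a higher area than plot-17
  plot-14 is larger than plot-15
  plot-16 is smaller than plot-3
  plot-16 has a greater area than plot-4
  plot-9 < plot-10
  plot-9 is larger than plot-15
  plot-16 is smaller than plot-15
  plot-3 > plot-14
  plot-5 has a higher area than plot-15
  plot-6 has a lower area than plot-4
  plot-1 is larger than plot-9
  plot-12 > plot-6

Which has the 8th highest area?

plot-12

Chaining the given pairs: plot-6 < plot-17 < plot-4 < plot-16 < plot-12 < plot-15 < plot-9 < plot-5 < plot-1 < plot-14 < plot-3 < plot-10.
The 8th largest is plot-12.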